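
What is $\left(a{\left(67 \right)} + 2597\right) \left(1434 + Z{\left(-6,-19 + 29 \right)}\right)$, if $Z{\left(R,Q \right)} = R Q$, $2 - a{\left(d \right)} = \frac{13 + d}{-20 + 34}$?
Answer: $\frac{24942222}{7} \approx 3.5632 \cdot 10^{6}$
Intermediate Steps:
$a{\left(d \right)} = \frac{15}{14} - \frac{d}{14}$ ($a{\left(d \right)} = 2 - \frac{13 + d}{-20 + 34} = 2 - \frac{13 + d}{14} = 2 - \left(13 + d\right) \frac{1}{14} = 2 - \left(\frac{13}{14} + \frac{d}{14}\right) = \frac{15}{14} - \frac{d}{14}$)
$Z{\left(R,Q \right)} = Q R$
$\left(a{\left(67 \right)} + 2597\right) \left(1434 + Z{\left(-6,-19 + 29 \right)}\right) = \left(\left(\frac{15}{14} - \frac{67}{14}\right) + 2597\right) \left(1434 + \left(-19 + 29\right) \left(-6\right)\right) = \left(\left(\frac{15}{14} - \frac{67}{14}\right) + 2597\right) \left(1434 + 10 \left(-6\right)\right) = \left(- \frac{26}{7} + 2597\right) \left(1434 - 60\right) = \frac{18153}{7} \cdot 1374 = \frac{24942222}{7}$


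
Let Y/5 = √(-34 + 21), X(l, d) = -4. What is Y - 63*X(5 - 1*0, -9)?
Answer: 252 + 5*I*√13 ≈ 252.0 + 18.028*I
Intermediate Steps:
Y = 5*I*√13 (Y = 5*√(-34 + 21) = 5*√(-13) = 5*(I*√13) = 5*I*√13 ≈ 18.028*I)
Y - 63*X(5 - 1*0, -9) = 5*I*√13 - 63*(-4) = 5*I*√13 + 252 = 252 + 5*I*√13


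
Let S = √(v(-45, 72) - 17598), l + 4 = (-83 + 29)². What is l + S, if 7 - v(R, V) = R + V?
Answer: 2912 + I*√17618 ≈ 2912.0 + 132.73*I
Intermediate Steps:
v(R, V) = 7 - R - V (v(R, V) = 7 - (R + V) = 7 + (-R - V) = 7 - R - V)
l = 2912 (l = -4 + (-83 + 29)² = -4 + (-54)² = -4 + 2916 = 2912)
S = I*√17618 (S = √((7 - 1*(-45) - 1*72) - 17598) = √((7 + 45 - 72) - 17598) = √(-20 - 17598) = √(-17618) = I*√17618 ≈ 132.73*I)
l + S = 2912 + I*√17618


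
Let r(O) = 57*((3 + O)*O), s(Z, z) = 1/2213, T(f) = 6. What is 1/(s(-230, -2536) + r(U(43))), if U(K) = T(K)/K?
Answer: 4091837/102176059 ≈ 0.040047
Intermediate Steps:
s(Z, z) = 1/2213
U(K) = 6/K
r(O) = 57*O*(3 + O) (r(O) = 57*(O*(3 + O)) = 57*O*(3 + O))
1/(s(-230, -2536) + r(U(43))) = 1/(1/2213 + 57*(6/43)*(3 + 6/43)) = 1/(1/2213 + 57*(6/43)*(135/43)) = 1/(1/2213 + 46170/1849) = 1/(102176059/4091837) = 4091837/102176059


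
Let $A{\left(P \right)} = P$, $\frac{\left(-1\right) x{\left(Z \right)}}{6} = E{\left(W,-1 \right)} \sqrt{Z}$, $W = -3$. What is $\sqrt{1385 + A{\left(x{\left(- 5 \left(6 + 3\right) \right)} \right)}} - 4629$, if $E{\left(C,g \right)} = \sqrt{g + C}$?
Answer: $-4629 + \sqrt{1385 + 36 \sqrt{5}} \approx -4590.7$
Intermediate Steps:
$E{\left(C,g \right)} = \sqrt{C + g}$
$x{\left(Z \right)} = - 12 i \sqrt{Z}$ ($x{\left(Z \right)} = - 6 \sqrt{-3 - 1} \sqrt{Z} = - 6 \sqrt{-4} \sqrt{Z} = - 6 \cdot 2 i \sqrt{Z} = - 12 i \sqrt{Z}$)
$\sqrt{1385 + A{\left(x{\left(- 5 \left(6 + 3\right) \right)} \right)}} - 4629 = \sqrt{1385 - 12 i \sqrt{- 5 \left(6 + 3\right)}} - 4629 = \sqrt{1385 - 12 i \sqrt{\left(-5\right) 9}} - 4629 = \sqrt{1385 - 12 i \sqrt{-45}} - 4629 = \sqrt{1385 - 12 i 3 i \sqrt{5}} - 4629 = \sqrt{1385 + 36 \sqrt{5}} - 4629 = -4629 + \sqrt{1385 + 36 \sqrt{5}}$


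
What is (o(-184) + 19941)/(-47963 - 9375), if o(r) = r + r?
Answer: -19573/57338 ≈ -0.34136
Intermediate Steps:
o(r) = 2*r
(o(-184) + 19941)/(-47963 - 9375) = (2*(-184) + 19941)/(-47963 - 9375) = (-368 + 19941)/(-57338) = 19573*(-1/57338) = -19573/57338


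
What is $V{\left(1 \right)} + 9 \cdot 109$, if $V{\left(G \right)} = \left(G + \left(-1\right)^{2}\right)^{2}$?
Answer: $985$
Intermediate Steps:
$V{\left(G \right)} = \left(1 + G\right)^{2}$ ($V{\left(G \right)} = \left(G + 1\right)^{2} = \left(1 + G\right)^{2}$)
$V{\left(1 \right)} + 9 \cdot 109 = \left(1 + 1\right)^{2} + 9 \cdot 109 = 2^{2} + 981 = 4 + 981 = 985$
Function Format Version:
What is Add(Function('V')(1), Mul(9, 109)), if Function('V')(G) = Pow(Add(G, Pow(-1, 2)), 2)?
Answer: 985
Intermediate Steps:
Function('V')(G) = Pow(Add(1, G), 2) (Function('V')(G) = Pow(Add(G, 1), 2) = Pow(Add(1, G), 2))
Add(Function('V')(1), Mul(9, 109)) = Add(Pow(Add(1, 1), 2), Mul(9, 109)) = Add(Pow(2, 2), 981) = Add(4, 981) = 985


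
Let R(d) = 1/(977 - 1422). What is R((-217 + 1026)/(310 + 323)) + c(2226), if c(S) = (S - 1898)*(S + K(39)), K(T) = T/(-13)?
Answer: 324469079/445 ≈ 7.2914e+5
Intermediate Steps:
K(T) = -T/13 (K(T) = T*(-1/13) = -T/13)
c(S) = (-1898 + S)*(-3 + S) (c(S) = (S - 1898)*(S - 1/13*39) = (-1898 + S)*(S - 3) = (-1898 + S)*(-3 + S))
R(d) = -1/445 (R(d) = 1/(-445) = -1/445)
R((-217 + 1026)/(310 + 323)) + c(2226) = -1/445 + (5694 + 2226**2 - 1901*2226) = -1/445 + (5694 + 4955076 - 4231626) = -1/445 + 729144 = 324469079/445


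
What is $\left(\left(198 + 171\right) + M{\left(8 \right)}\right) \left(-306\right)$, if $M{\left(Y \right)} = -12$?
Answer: $-109242$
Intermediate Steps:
$\left(\left(198 + 171\right) + M{\left(8 \right)}\right) \left(-306\right) = \left(\left(198 + 171\right) - 12\right) \left(-306\right) = \left(369 - 12\right) \left(-306\right) = 357 \left(-306\right) = -109242$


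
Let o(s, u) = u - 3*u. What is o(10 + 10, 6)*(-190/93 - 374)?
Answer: 139888/31 ≈ 4512.5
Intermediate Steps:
o(s, u) = -2*u
o(10 + 10, 6)*(-190/93 - 374) = (-2*6)*(-190/93 - 374) = -12*(-190*1/93 - 374) = -12*(-190/93 - 374) = -12*(-34972/93) = 139888/31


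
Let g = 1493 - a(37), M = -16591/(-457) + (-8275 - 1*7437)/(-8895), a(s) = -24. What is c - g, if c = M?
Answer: -6011870426/4065015 ≈ -1478.9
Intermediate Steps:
M = 154757329/4065015 (M = -16591*(-1/457) + (-8275 - 7437)*(-1/8895) = 16591/457 - 15712*(-1/8895) = 16591/457 + 15712/8895 = 154757329/4065015 ≈ 38.071)
g = 1517 (g = 1493 - 1*(-24) = 1493 + 24 = 1517)
c = 154757329/4065015 ≈ 38.071
c - g = 154757329/4065015 - 1*1517 = 154757329/4065015 - 1517 = -6011870426/4065015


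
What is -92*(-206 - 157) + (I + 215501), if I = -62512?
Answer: 186385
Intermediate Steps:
-92*(-206 - 157) + (I + 215501) = -92*(-206 - 157) + (-62512 + 215501) = -92*(-363) + 152989 = 33396 + 152989 = 186385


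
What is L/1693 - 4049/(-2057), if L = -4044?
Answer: -1463551/3482501 ≈ -0.42026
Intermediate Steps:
L/1693 - 4049/(-2057) = -4044/1693 - 4049/(-2057) = -4044*1/1693 - 4049*(-1/2057) = -4044/1693 + 4049/2057 = -1463551/3482501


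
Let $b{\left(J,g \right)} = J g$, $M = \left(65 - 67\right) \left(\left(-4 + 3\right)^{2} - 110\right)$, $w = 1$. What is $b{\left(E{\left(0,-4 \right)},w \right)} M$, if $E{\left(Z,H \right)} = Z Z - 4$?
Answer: $-872$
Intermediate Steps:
$E{\left(Z,H \right)} = -4 + Z^{2}$ ($E{\left(Z,H \right)} = Z^{2} - 4 = -4 + Z^{2}$)
$M = 218$ ($M = - 2 \left(\left(-1\right)^{2} - 110\right) = - 2 \left(1 - 110\right) = \left(-2\right) \left(-109\right) = 218$)
$b{\left(E{\left(0,-4 \right)},w \right)} M = \left(-4 + 0^{2}\right) 1 \cdot 218 = \left(-4 + 0\right) 1 \cdot 218 = \left(-4\right) 1 \cdot 218 = \left(-4\right) 218 = -872$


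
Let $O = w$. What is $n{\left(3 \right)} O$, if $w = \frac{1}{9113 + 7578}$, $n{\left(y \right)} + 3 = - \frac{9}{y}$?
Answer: $- \frac{6}{16691} \approx -0.00035948$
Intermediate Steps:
$n{\left(y \right)} = -3 - \frac{9}{y}$
$w = \frac{1}{16691} \approx 5.9913 \cdot 10^{-5}$
$O = \frac{1}{16691} \approx 5.9913 \cdot 10^{-5}$
$n{\left(3 \right)} O = \left(-3 - \frac{9}{3}\right) \frac{1}{16691} = \left(-3 - 3\right) \frac{1}{16691} = \left(-6\right) \frac{1}{16691} = - \frac{6}{16691}$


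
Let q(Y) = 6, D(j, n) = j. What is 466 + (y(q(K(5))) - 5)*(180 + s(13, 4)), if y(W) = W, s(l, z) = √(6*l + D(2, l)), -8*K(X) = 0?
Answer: 646 + 4*√5 ≈ 654.94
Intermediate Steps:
K(X) = 0 (K(X) = -⅛*0 = 0)
s(l, z) = √(2 + 6*l) (s(l, z) = √(6*l + 2) = √(2 + 6*l))
466 + (y(q(K(5))) - 5)*(180 + s(13, 4)) = 466 + (6 - 5)*(180 + √(2 + 6*13)) = 466 + 1*(180 + √(2 + 78)) = 466 + 1*(180 + √80) = 466 + 1*(180 + 4*√5) = 466 + (180 + 4*√5) = 646 + 4*√5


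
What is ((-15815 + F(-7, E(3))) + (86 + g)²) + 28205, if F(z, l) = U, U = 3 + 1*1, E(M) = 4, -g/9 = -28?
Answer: 126638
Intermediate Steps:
g = 252 (g = -9*(-28) = 252)
U = 4 (U = 3 + 1 = 4)
F(z, l) = 4
((-15815 + F(-7, E(3))) + (86 + g)²) + 28205 = ((-15815 + 4) + (86 + 252)²) + 28205 = (-15811 + 338²) + 28205 = (-15811 + 114244) + 28205 = 98433 + 28205 = 126638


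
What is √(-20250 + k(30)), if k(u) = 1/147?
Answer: I*√8930247/21 ≈ 142.3*I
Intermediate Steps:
k(u) = 1/147
√(-20250 + k(30)) = √(-20250 + 1/147) = √(-2976749/147) = I*√8930247/21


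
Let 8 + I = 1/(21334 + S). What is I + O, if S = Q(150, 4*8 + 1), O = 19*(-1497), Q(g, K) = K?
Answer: -607912516/21367 ≈ -28451.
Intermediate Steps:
O = -28443
S = 33 (S = 4*8 + 1 = 32 + 1 = 33)
I = -170935/21367 (I = -8 + 1/(21334 + 33) = -8 + 1/21367 = -170935/21367 ≈ -8.0000)
I + O = -170935/21367 - 28443 = -607912516/21367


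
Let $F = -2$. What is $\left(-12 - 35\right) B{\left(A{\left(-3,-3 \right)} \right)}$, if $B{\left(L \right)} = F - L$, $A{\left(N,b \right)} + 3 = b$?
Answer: $-188$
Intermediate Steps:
$A{\left(N,b \right)} = -3 + b$
$B{\left(L \right)} = -2 - L$
$\left(-12 - 35\right) B{\left(A{\left(-3,-3 \right)} \right)} = \left(-12 - 35\right) \left(-2 - \left(-3 - 3\right)\right) = - 47 \left(-2 - -6\right) = - 47 \left(-2 + 6\right) = \left(-47\right) 4 = -188$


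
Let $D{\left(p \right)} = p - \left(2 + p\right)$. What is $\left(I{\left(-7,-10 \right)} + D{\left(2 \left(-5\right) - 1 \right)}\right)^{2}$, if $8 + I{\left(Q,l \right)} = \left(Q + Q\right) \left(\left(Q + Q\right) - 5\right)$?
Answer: $65536$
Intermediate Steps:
$I{\left(Q,l \right)} = -8 + 2 Q \left(-5 + 2 Q\right)$ ($I{\left(Q,l \right)} = -8 + \left(Q + Q\right) \left(\left(Q + Q\right) - 5\right) = -8 + 2 Q \left(2 Q - 5\right) = -8 + 2 Q \left(-5 + 2 Q\right)$)
$D{\left(p \right)} = -2$
$\left(I{\left(-7,-10 \right)} + D{\left(2 \left(-5\right) - 1 \right)}\right)^{2} = \left(\left(-8 - -70 + 4 \left(-7\right)^{2}\right) - 2\right)^{2} = \left(\left(-8 + 70 + 4 \cdot 49\right) - 2\right)^{2} = \left(\left(-8 + 70 + 196\right) - 2\right)^{2} = \left(258 - 2\right)^{2} = 256^{2} = 65536$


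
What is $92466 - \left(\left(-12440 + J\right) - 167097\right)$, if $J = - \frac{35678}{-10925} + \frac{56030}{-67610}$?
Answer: $\frac{20091029185592}{73863925} \approx 2.72 \cdot 10^{5}$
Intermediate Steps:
$J = \frac{180006183}{73863925}$ ($J = \left(-35678\right) \left(- \frac{1}{10925}\right) + 56030 \left(- \frac{1}{67610}\right) = \frac{35678}{10925} - \frac{5603}{6761} = \frac{180006183}{73863925} \approx 2.437$)
$92466 - \left(\left(-12440 + J\right) - 167097\right) = 92466 - \left(\left(-12440 + \frac{180006183}{73863925}\right) - 167097\right) = 92466 - \left(- \frac{918687220817}{73863925} - 167097\right) = 92466 - - \frac{13261127496542}{73863925} = 92466 + \frac{13261127496542}{73863925} = \frac{20091029185592}{73863925}$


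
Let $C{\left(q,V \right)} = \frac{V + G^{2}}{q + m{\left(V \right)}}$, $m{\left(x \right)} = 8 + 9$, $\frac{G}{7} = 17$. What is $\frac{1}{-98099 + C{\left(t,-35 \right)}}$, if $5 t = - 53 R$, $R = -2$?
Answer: $- \frac{191}{18666279} \approx -1.0232 \cdot 10^{-5}$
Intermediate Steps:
$G = 119$ ($G = 7 \cdot 17 = 119$)
$m{\left(x \right)} = 17$
$t = \frac{106}{5}$ ($t = \frac{\left(-53\right) \left(-2\right)}{5} = \frac{1}{5} \cdot 106 = \frac{106}{5} \approx 21.2$)
$C{\left(q,V \right)} = \frac{14161 + V}{17 + q}$ ($C{\left(q,V \right)} = \frac{V + 119^{2}}{q + 17} = \frac{V + 14161}{17 + q} = \frac{14161 + V}{17 + q}$)
$\frac{1}{-98099 + C{\left(t,-35 \right)}} = \frac{1}{-98099 + \frac{14161 - 35}{17 + \frac{106}{5}}} = \frac{1}{-98099 + \frac{1}{\frac{191}{5}} \cdot 14126} = \frac{1}{-98099 + \frac{5}{191} \cdot 14126} = \frac{1}{-98099 + \frac{70630}{191}} = \frac{1}{- \frac{18666279}{191}} = - \frac{191}{18666279}$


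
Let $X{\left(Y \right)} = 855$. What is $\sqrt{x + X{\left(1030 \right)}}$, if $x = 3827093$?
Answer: $2 \sqrt{956987} \approx 1956.5$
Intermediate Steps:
$\sqrt{x + X{\left(1030 \right)}} = \sqrt{3827093 + 855} = \sqrt{3827948} = 2 \sqrt{956987}$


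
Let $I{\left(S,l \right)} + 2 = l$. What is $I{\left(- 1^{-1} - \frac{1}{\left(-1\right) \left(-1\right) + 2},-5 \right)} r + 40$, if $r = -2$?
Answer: $54$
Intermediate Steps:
$I{\left(S,l \right)} = -2 + l$
$I{\left(- 1^{-1} - \frac{1}{\left(-1\right) \left(-1\right) + 2},-5 \right)} r + 40 = \left(-2 - 5\right) \left(-2\right) + 40 = \left(-7\right) \left(-2\right) + 40 = 14 + 40 = 54$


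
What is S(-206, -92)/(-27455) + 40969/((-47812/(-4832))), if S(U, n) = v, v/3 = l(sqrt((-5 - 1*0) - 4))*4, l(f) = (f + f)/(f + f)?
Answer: 1358762961724/328169615 ≈ 4140.4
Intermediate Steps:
l(f) = 1 (l(f) = (2*f)/((2*f)) = (2*f)*(1/(2*f)) = 1)
v = 12 (v = 3*(1*4) = 3*4 = 12)
S(U, n) = 12
S(-206, -92)/(-27455) + 40969/((-47812/(-4832))) = 12/(-27455) + 40969/((-47812/(-4832))) = 12*(-1/27455) + 40969/((-47812*(-1/4832))) = -12/27455 + 40969/(11953/1208) = -12/27455 + 40969*(1208/11953) = -12/27455 + 49490552/11953 = 1358762961724/328169615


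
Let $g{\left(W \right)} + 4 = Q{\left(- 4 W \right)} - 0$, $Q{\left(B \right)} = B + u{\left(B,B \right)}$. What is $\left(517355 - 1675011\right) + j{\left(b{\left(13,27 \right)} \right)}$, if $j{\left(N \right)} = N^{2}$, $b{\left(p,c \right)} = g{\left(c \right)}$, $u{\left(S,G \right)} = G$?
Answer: $-1109256$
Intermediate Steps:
$Q{\left(B \right)} = 2 B$ ($Q{\left(B \right)} = B + B = 2 B$)
$g{\left(W \right)} = -4 - 8 W$ ($g{\left(W \right)} = -4 + \left(2 \left(- 4 W\right) - 0\right) = -4 + \left(- 8 W + 0\right) = -4 - 8 W$)
$b{\left(p,c \right)} = -4 - 8 c$
$\left(517355 - 1675011\right) + j{\left(b{\left(13,27 \right)} \right)} = \left(517355 - 1675011\right) + \left(-4 - 216\right)^{2} = -1157656 + \left(-220\right)^{2} = -1157656 + 48400 = -1109256$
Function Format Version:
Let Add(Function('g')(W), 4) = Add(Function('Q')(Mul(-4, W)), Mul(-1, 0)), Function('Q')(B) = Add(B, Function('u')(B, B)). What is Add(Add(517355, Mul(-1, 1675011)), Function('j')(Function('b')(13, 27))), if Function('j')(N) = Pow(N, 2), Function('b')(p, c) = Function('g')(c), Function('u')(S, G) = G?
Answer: -1109256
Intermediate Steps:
Function('Q')(B) = Mul(2, B) (Function('Q')(B) = Add(B, B) = Mul(2, B))
Function('g')(W) = Add(-4, Mul(-8, W)) (Function('g')(W) = Add(-4, Add(Mul(2, Mul(-4, W)), Mul(-1, 0))) = Add(-4, Add(Mul(-8, W), 0)) = Add(-4, Mul(-8, W)))
Function('b')(p, c) = Add(-4, Mul(-8, c))
Add(Add(517355, Mul(-1, 1675011)), Function('j')(Function('b')(13, 27))) = Add(Add(517355, Mul(-1, 1675011)), Pow(Add(-4, Mul(-8, 27)), 2)) = Add(Add(517355, -1675011), Pow(Add(-4, -216), 2)) = Add(-1157656, Pow(-220, 2)) = Add(-1157656, 48400) = -1109256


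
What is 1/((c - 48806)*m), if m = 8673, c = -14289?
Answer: -1/547222935 ≈ -1.8274e-9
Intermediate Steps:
1/((c - 48806)*m) = 1/(-14289 - 48806*8673) = (1/8673)/(-63095) = -1/63095*1/8673 = -1/547222935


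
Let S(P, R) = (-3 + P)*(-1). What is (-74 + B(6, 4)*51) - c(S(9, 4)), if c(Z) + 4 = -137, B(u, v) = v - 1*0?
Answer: 271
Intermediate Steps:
S(P, R) = 3 - P
B(u, v) = v (B(u, v) = v + 0 = v)
c(Z) = -141 (c(Z) = -4 - 137 = -141)
(-74 + B(6, 4)*51) - c(S(9, 4)) = (-74 + 4*51) - 1*(-141) = (-74 + 204) + 141 = 130 + 141 = 271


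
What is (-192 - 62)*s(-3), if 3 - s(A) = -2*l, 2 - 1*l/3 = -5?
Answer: -11430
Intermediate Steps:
l = 21 (l = 6 - 3*(-5) = 6 + 15 = 21)
s(A) = 45 (s(A) = 3 - (-2)*21 = 3 - 1*(-42) = 3 + 42 = 45)
(-192 - 62)*s(-3) = (-192 - 62)*45 = -254*45 = -11430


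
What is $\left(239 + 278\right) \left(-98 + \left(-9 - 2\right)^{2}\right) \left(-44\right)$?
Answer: $-523204$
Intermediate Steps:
$\left(239 + 278\right) \left(-98 + \left(-9 - 2\right)^{2}\right) \left(-44\right) = 517 \left(-98 + \left(-11\right)^{2}\right) \left(-44\right) = 517 \left(-98 + 121\right) \left(-44\right) = 517 \cdot 23 \left(-44\right) = 11891 \left(-44\right) = -523204$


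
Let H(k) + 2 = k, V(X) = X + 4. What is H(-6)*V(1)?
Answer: -40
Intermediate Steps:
V(X) = 4 + X
H(k) = -2 + k
H(-6)*V(1) = (-2 - 6)*(4 + 1) = -8*5 = -40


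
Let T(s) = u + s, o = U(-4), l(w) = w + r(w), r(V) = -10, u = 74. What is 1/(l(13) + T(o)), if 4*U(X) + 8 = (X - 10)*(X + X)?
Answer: 1/103 ≈ 0.0097087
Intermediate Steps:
l(w) = -10 + w (l(w) = w - 10 = -10 + w)
U(X) = -2 + X*(-10 + X)/2 (U(X) = -2 + ((X - 10)*(X + X))/4 = -2 + ((-10 + X)*(2*X))/4 = -2 + (2*X*(-10 + X))/4 = -2 + X*(-10 + X)/2)
o = 26 (o = -2 + (½)*(-4)² - 5*(-4) = -2 + (½)*16 + 20 = -2 + 8 + 20 = 26)
T(s) = 74 + s
1/(l(13) + T(o)) = 1/((-10 + 13) + (74 + 26)) = 1/(3 + 100) = 1/103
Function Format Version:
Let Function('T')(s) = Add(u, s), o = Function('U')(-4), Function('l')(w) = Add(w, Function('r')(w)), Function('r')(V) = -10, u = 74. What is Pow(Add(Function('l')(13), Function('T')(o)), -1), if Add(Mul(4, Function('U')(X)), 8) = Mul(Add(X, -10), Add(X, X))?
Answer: Rational(1, 103) ≈ 0.0097087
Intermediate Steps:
Function('l')(w) = Add(-10, w) (Function('l')(w) = Add(w, -10) = Add(-10, w))
Function('U')(X) = Add(-2, Mul(Rational(1, 2), X, Add(-10, X))) (Function('U')(X) = Add(-2, Mul(Rational(1, 4), Mul(Add(X, -10), Add(X, X)))) = Add(-2, Mul(Rational(1, 4), Mul(Add(-10, X), Mul(2, X)))) = Add(-2, Mul(Rational(1, 4), Mul(2, X, Add(-10, X)))) = Add(-2, Mul(Rational(1, 2), X, Add(-10, X))))
o = 26 (o = Add(-2, Mul(Rational(1, 2), Pow(-4, 2)), Mul(-5, -4)) = Add(-2, Mul(Rational(1, 2), 16), 20) = Add(-2, 8, 20) = 26)
Function('T')(s) = Add(74, s)
Pow(Add(Function('l')(13), Function('T')(o)), -1) = Pow(Add(Add(-10, 13), Add(74, 26)), -1) = Pow(Add(3, 100), -1) = Pow(103, -1) = Rational(1, 103)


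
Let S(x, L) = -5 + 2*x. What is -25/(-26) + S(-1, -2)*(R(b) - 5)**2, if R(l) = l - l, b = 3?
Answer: -4525/26 ≈ -174.04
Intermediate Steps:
R(l) = 0
-25/(-26) + S(-1, -2)*(R(b) - 5)**2 = -25/(-26) + (-5 + 2*(-1))*(0 - 5)**2 = -25*(-1/26) + (-5 - 2)*(-5)**2 = 25/26 - 7*25 = 25/26 - 175 = -4525/26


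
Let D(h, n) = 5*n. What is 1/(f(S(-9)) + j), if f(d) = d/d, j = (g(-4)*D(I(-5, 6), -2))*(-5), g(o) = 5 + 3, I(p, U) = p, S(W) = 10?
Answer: 1/401 ≈ 0.0024938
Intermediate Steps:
g(o) = 8
j = 400 (j = (8*(5*(-2)))*(-5) = (8*(-10))*(-5) = -80*(-5) = 400)
f(d) = 1
1/(f(S(-9)) + j) = 1/(1 + 400) = 1/401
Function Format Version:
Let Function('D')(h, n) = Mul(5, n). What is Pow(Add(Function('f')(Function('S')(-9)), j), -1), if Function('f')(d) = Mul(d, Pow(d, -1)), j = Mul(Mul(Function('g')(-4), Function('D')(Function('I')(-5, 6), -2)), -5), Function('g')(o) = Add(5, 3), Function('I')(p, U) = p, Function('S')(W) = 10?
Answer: Rational(1, 401) ≈ 0.0024938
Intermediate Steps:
Function('g')(o) = 8
j = 400 (j = Mul(Mul(8, Mul(5, -2)), -5) = Mul(Mul(8, -10), -5) = Mul(-80, -5) = 400)
Function('f')(d) = 1
Pow(Add(Function('f')(Function('S')(-9)), j), -1) = Pow(Add(1, 400), -1) = Pow(401, -1) = Rational(1, 401)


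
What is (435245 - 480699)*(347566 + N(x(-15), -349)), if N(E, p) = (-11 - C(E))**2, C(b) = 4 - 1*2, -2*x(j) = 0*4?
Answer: -15805946690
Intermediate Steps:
x(j) = 0 (x(j) = -0*4 = -1/2*0 = 0)
C(b) = 2 (C(b) = 4 - 2 = 2)
N(E, p) = 169 (N(E, p) = (-11 - 1*2)**2 = (-11 - 2)**2 = (-13)**2 = 169)
(435245 - 480699)*(347566 + N(x(-15), -349)) = (435245 - 480699)*(347566 + 169) = -45454*347735 = -15805946690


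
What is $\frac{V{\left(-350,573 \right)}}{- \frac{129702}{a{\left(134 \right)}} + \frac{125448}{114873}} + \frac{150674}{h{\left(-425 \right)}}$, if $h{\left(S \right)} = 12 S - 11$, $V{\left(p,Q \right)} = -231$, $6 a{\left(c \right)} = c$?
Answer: $- \frac{2241479706617699}{76135787505314} \approx -29.441$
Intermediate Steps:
$a{\left(c \right)} = \frac{c}{6}$
$h{\left(S \right)} = -11 + 12 S$
$\frac{V{\left(-350,573 \right)}}{- \frac{129702}{a{\left(134 \right)}} + \frac{125448}{114873}} + \frac{150674}{h{\left(-425 \right)}} = - \frac{231}{- \frac{129702}{\frac{1}{6} \cdot 134} + \frac{125448}{114873}} + \frac{150674}{-11 + 12 \left(-425\right)} = - \frac{231}{- \frac{129702}{\frac{67}{3}} + 125448 \cdot \frac{1}{114873}} + \frac{150674}{-11 - 5100} = - \frac{231}{\left(-129702\right) \frac{3}{67} + \frac{41816}{38291}} + \frac{150674}{-5111} = - \frac{231}{- \frac{389106}{67} + \frac{41816}{38291}} + 150674 \left(- \frac{1}{5111}\right) = - \frac{231}{- \frac{14896456174}{2565497}} - \frac{150674}{5111} = \left(-231\right) \left(- \frac{2565497}{14896456174}\right) - \frac{150674}{5111} = \frac{592629807}{14896456174} - \frac{150674}{5111} = - \frac{2241479706617699}{76135787505314}$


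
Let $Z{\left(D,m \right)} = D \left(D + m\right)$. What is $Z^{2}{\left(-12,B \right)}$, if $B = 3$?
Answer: $11664$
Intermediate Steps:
$Z^{2}{\left(-12,B \right)} = \left(- 12 \left(-12 + 3\right)\right)^{2} = \left(\left(-12\right) \left(-9\right)\right)^{2} = 108^{2} = 11664$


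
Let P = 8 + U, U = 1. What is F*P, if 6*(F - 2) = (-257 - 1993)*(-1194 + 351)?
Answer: 2845143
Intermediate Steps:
P = 9 (P = 8 + 1 = 9)
F = 316127 (F = 2 + ((-257 - 1993)*(-1194 + 351))/6 = 2 + (-2250*(-843))/6 = 2 + (⅙)*1896750 = 2 + 316125 = 316127)
F*P = 316127*9 = 2845143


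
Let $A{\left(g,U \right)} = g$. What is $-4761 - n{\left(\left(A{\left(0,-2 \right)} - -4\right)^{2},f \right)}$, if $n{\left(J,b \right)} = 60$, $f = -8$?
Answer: $-4821$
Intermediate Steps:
$-4761 - n{\left(\left(A{\left(0,-2 \right)} - -4\right)^{2},f \right)} = -4761 - 60 = -4821$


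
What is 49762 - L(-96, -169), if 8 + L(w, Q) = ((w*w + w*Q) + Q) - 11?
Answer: 24510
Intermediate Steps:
L(w, Q) = -19 + Q + w² + Q*w (L(w, Q) = -8 + (((w*w + w*Q) + Q) - 11) = -8 + (((w² + Q*w) + Q) - 11) = -8 + ((Q + w² + Q*w) - 11) = -8 + (-11 + Q + w² + Q*w) = -19 + Q + w² + Q*w)
49762 - L(-96, -169) = 49762 - (-19 - 169 + (-96)² - 169*(-96)) = 49762 - (-19 - 169 + 9216 + 16224) = 49762 - 1*25252 = 49762 - 25252 = 24510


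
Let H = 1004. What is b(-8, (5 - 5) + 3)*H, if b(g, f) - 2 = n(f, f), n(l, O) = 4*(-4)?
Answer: -14056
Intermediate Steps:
n(l, O) = -16
b(g, f) = -14 (b(g, f) = 2 - 16 = -14)
b(-8, (5 - 5) + 3)*H = -14*1004 = -14056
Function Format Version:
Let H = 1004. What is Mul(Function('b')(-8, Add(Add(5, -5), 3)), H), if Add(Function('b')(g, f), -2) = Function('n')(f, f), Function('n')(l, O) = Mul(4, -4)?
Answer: -14056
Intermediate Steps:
Function('n')(l, O) = -16
Function('b')(g, f) = -14 (Function('b')(g, f) = Add(2, -16) = -14)
Mul(Function('b')(-8, Add(Add(5, -5), 3)), H) = Mul(-14, 1004) = -14056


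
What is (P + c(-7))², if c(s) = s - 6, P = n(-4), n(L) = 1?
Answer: 144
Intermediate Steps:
P = 1
c(s) = -6 + s
(P + c(-7))² = (1 + (-6 - 7))² = (1 - 13)² = (-12)² = 144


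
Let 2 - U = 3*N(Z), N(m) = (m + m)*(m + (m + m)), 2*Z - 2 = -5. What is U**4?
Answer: 35153041/16 ≈ 2.1971e+6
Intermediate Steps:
Z = -3/2 (Z = 1 + (1/2)*(-5) = 1 - 5/2 = -3/2 ≈ -1.5000)
N(m) = 6*m**2 (N(m) = (2*m)*(m + 2*m) = (2*m)*(3*m) = 6*m**2)
U = -77/2 (U = 2 - 3*6*(-3/2)**2 = 2 - 3*6*(9/4) = 2 - 3*27/2 = 2 - 1*81/2 = 2 - 81/2 = -77/2 ≈ -38.500)
U**4 = (-77/2)**4 = 35153041/16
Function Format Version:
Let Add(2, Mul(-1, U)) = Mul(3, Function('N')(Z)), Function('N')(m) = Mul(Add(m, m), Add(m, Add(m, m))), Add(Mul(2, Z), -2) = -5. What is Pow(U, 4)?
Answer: Rational(35153041, 16) ≈ 2.1971e+6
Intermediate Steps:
Z = Rational(-3, 2) (Z = Add(1, Mul(Rational(1, 2), -5)) = Add(1, Rational(-5, 2)) = Rational(-3, 2) ≈ -1.5000)
Function('N')(m) = Mul(6, Pow(m, 2)) (Function('N')(m) = Mul(Mul(2, m), Add(m, Mul(2, m))) = Mul(Mul(2, m), Mul(3, m)) = Mul(6, Pow(m, 2)))
U = Rational(-77, 2) (U = Add(2, Mul(-1, Mul(3, Mul(6, Pow(Rational(-3, 2), 2))))) = Add(2, Mul(-1, Mul(3, Mul(6, Rational(9, 4))))) = Add(2, Mul(-1, Mul(3, Rational(27, 2)))) = Add(2, Mul(-1, Rational(81, 2))) = Add(2, Rational(-81, 2)) = Rational(-77, 2) ≈ -38.500)
Pow(U, 4) = Pow(Rational(-77, 2), 4) = Rational(35153041, 16)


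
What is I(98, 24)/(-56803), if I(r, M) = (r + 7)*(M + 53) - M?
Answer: -8061/56803 ≈ -0.14191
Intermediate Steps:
I(r, M) = -M + (7 + r)*(53 + M) (I(r, M) = (7 + r)*(53 + M) - M = -M + (7 + r)*(53 + M))
I(98, 24)/(-56803) = (371 + 6*24 + 53*98 + 24*98)/(-56803) = (371 + 144 + 5194 + 2352)*(-1/56803) = 8061*(-1/56803) = -8061/56803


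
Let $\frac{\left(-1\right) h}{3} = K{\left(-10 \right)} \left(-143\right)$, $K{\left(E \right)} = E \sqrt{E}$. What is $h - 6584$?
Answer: $-6584 - 4290 i \sqrt{10} \approx -6584.0 - 13566.0 i$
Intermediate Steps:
$K{\left(E \right)} = E^{\frac{3}{2}}$
$h = - 4290 i \sqrt{10}$ ($h = - 3 \left(-10\right)^{\frac{3}{2}} \left(-143\right) = - 3 - 10 i \sqrt{10} \left(-143\right) = - 3 \cdot 1430 i \sqrt{10} = - 4290 i \sqrt{10} \approx - 13566.0 i$)
$h - 6584 = - 4290 i \sqrt{10} - 6584 = -6584 - 4290 i \sqrt{10}$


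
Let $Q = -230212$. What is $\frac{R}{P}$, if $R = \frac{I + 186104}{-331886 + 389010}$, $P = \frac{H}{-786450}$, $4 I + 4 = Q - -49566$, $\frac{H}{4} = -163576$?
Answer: $\frac{15834777525}{5339494528} \approx 2.9656$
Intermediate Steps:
$H = -654304$ ($H = 4 \left(-163576\right) = -654304$)
$I = - \frac{90325}{2}$ ($I = -1 + \frac{-230212 - -49566}{4} = -1 + \frac{-230212 + 49566}{4} = -1 + \frac{1}{4} \left(-180646\right) = -1 - \frac{90323}{2} = - \frac{90325}{2} \approx -45163.0$)
$P = \frac{46736}{56175}$ ($P = - \frac{654304}{-786450} = \left(-654304\right) \left(- \frac{1}{786450}\right) = \frac{46736}{56175} \approx 0.83197$)
$R = \frac{281883}{114248}$ ($R = \frac{- \frac{90325}{2} + 186104}{-331886 + 389010} = \frac{281883}{2 \cdot 57124} = \frac{281883}{2} \cdot \frac{1}{57124} = \frac{281883}{114248} \approx 2.4673$)
$\frac{R}{P} = \frac{281883}{114248 \cdot \frac{46736}{56175}} = \frac{281883}{114248} \cdot \frac{56175}{46736} = \frac{15834777525}{5339494528}$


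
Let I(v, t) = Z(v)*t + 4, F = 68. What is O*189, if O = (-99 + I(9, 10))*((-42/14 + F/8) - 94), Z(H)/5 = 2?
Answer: -167265/2 ≈ -83633.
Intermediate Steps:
Z(H) = 10 (Z(H) = 5*2 = 10)
I(v, t) = 4 + 10*t (I(v, t) = 10*t + 4 = 4 + 10*t)
O = -885/2 (O = (-99 + (4 + 10*10))*((-42/14 + 68/8) - 94) = (-99 + (4 + 100))*((-42*1/14 + 68*(⅛)) - 94) = (-99 + 104)*((-3 + 17/2) - 94) = 5*(11/2 - 94) = 5*(-177/2) = -885/2 ≈ -442.50)
O*189 = -885/2*189 = -167265/2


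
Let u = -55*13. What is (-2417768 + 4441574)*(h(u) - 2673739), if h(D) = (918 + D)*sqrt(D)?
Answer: -5411129030634 + 410832618*I*sqrt(715) ≈ -5.4111e+12 + 1.0985e+10*I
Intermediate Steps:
u = -715
h(D) = sqrt(D)*(918 + D)
(-2417768 + 4441574)*(h(u) - 2673739) = (-2417768 + 4441574)*(sqrt(-715)*(918 - 715) - 2673739) = 2023806*((I*sqrt(715))*203 - 2673739) = 2023806*(203*I*sqrt(715) - 2673739) = 2023806*(-2673739 + 203*I*sqrt(715)) = -5411129030634 + 410832618*I*sqrt(715)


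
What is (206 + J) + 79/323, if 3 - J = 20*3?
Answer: 48206/323 ≈ 149.24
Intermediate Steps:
J = -57 (J = 3 - 20*3 = 3 - 1*60 = 3 - 60 = -57)
(206 + J) + 79/323 = (206 - 57) + 79/323 = 149 + 79*(1/323) = 149 + 79/323 = 48206/323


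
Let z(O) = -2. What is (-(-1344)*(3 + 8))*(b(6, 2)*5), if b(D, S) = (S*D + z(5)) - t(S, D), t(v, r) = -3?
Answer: 960960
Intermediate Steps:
b(D, S) = 1 + D*S (b(D, S) = (S*D - 2) - 1*(-3) = (D*S - 2) + 3 = (-2 + D*S) + 3 = 1 + D*S)
(-(-1344)*(3 + 8))*(b(6, 2)*5) = (-(-1344)*(3 + 8))*((1 + 6*2)*5) = (-(-1344)*11)*((1 + 12)*5) = (-192*(-77))*(13*5) = 14784*65 = 960960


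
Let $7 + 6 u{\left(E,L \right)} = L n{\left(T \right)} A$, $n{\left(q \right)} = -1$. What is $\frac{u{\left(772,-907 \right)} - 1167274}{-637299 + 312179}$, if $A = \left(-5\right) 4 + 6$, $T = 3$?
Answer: $\frac{2338783}{650240} \approx 3.5968$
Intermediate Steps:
$A = -14$ ($A = -20 + 6 = -14$)
$u{\left(E,L \right)} = - \frac{7}{6} + \frac{7 L}{3}$ ($u{\left(E,L \right)} = - \frac{7}{6} + \frac{L \left(-1\right) \left(-14\right)}{6} = - \frac{7}{6} + \frac{- L \left(-14\right)}{6} = - \frac{7}{6} + \frac{14 L}{6} = - \frac{7}{6} + \frac{7 L}{3}$)
$\frac{u{\left(772,-907 \right)} - 1167274}{-637299 + 312179} = \frac{\left(- \frac{7}{6} + \frac{7}{3} \left(-907\right)\right) - 1167274}{-637299 + 312179} = \frac{\left(- \frac{7}{6} - \frac{6349}{3}\right) - 1167274}{-325120} = \left(- \frac{4235}{2} - 1167274\right) \left(- \frac{1}{325120}\right) = \left(- \frac{2338783}{2}\right) \left(- \frac{1}{325120}\right) = \frac{2338783}{650240}$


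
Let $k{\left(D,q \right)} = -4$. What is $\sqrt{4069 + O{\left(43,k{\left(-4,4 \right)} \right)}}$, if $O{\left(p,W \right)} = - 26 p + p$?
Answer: $\sqrt{2994} \approx 54.717$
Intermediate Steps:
$O{\left(p,W \right)} = - 25 p$
$\sqrt{4069 + O{\left(43,k{\left(-4,4 \right)} \right)}} = \sqrt{4069 - 1075} = \sqrt{2994}$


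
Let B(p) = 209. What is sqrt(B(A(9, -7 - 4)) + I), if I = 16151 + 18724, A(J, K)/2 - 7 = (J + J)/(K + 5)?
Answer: 14*sqrt(179) ≈ 187.31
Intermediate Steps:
A(J, K) = 14 + 4*J/(5 + K) (A(J, K) = 14 + 2*((J + J)/(K + 5)) = 14 + 2*((2*J)/(5 + K)) = 14 + 2*(2*J/(5 + K)) = 14 + 4*J/(5 + K))
I = 34875
sqrt(B(A(9, -7 - 4)) + I) = sqrt(209 + 34875) = sqrt(35084) = 14*sqrt(179)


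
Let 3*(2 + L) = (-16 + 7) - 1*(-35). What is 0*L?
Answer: 0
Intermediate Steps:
L = 20/3 (L = -2 + ((-16 + 7) - 1*(-35))/3 = -2 + (-9 + 35)/3 = -2 + (⅓)*26 = -2 + 26/3 = 20/3 ≈ 6.6667)
0*L = 0*(20/3) = 0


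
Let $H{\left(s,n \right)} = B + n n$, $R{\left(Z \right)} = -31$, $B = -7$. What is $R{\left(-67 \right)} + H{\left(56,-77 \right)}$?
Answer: $5891$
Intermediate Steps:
$H{\left(s,n \right)} = -7 + n^{2}$ ($H{\left(s,n \right)} = -7 + n n = -7 + n^{2}$)
$R{\left(-67 \right)} + H{\left(56,-77 \right)} = -31 - \left(7 - \left(-77\right)^{2}\right) = -31 + \left(-7 + 5929\right) = -31 + 5922 = 5891$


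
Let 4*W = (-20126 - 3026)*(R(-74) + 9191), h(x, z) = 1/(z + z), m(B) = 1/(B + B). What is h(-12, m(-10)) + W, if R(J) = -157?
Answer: -52288802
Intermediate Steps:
m(B) = 1/(2*B)
h(x, z) = 1/(2*z)
W = -52288792 (W = ((-20126 - 3026)*(-157 + 9191))/4 = (-23152*9034)/4 = (¼)*(-209155168) = -52288792)
h(-12, m(-10)) + W = 1/(2*(((½)/(-10)))) - 52288792 = 1/(2*(((½)*(-⅒)))) - 52288792 = 1/(2*(-1/20)) - 52288792 = (½)*(-20) - 52288792 = -10 - 52288792 = -52288802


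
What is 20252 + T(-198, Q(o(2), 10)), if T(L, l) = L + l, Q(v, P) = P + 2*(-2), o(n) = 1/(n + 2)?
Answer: 20060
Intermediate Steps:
o(n) = 1/(2 + n)
Q(v, P) = -4 + P (Q(v, P) = P - 4 = -4 + P)
20252 + T(-198, Q(o(2), 10)) = 20252 + (-198 + (-4 + 10)) = 20252 + (-198 + 6) = 20252 - 192 = 20060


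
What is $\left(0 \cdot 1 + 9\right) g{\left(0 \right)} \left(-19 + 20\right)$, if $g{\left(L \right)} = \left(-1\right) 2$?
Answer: $-18$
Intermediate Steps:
$g{\left(L \right)} = -2$
$\left(0 \cdot 1 + 9\right) g{\left(0 \right)} \left(-19 + 20\right) = \left(0 \cdot 1 + 9\right) \left(- 2 \left(-19 + 20\right)\right) = \left(0 + 9\right) \left(\left(-2\right) 1\right) = 9 \left(-2\right) = -18$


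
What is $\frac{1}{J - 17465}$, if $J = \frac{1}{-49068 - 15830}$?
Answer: $- \frac{64898}{1133443571} \approx -5.7257 \cdot 10^{-5}$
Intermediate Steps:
$J = - \frac{1}{64898}$ ($J = \frac{1}{-64898} = - \frac{1}{64898} \approx -1.5409 \cdot 10^{-5}$)
$\frac{1}{J - 17465} = \frac{1}{- \frac{1}{64898} - 17465} = \frac{1}{- \frac{1133443571}{64898}} = - \frac{64898}{1133443571}$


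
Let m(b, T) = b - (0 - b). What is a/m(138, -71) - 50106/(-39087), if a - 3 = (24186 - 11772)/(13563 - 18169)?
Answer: 1770900869/1380266202 ≈ 1.2830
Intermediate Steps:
a = 702/2303 (a = 3 + (24186 - 11772)/(13563 - 18169) = 3 + 12414/(-4606) = 3 + 12414*(-1/4606) = 3 - 6207/2303 = 702/2303 ≈ 0.30482)
m(b, T) = 2*b (m(b, T) = b - (-1)*b = b + b = 2*b)
a/m(138, -71) - 50106/(-39087) = 702/(2303*((2*138))) - 50106/(-39087) = (702/2303)/276 - 50106*(-1/39087) = (702/2303)*(1/276) + 16702/13029 = 117/105938 + 16702/13029 = 1770900869/1380266202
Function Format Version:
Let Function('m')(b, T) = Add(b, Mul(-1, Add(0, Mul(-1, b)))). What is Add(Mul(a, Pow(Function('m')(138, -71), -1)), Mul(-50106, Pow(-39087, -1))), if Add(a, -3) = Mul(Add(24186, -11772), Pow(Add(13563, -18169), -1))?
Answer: Rational(1770900869, 1380266202) ≈ 1.2830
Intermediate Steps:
a = Rational(702, 2303) (a = Add(3, Mul(Add(24186, -11772), Pow(Add(13563, -18169), -1))) = Add(3, Mul(12414, Pow(-4606, -1))) = Add(3, Mul(12414, Rational(-1, 4606))) = Add(3, Rational(-6207, 2303)) = Rational(702, 2303) ≈ 0.30482)
Function('m')(b, T) = Mul(2, b) (Function('m')(b, T) = Add(b, Mul(-1, Mul(-1, b))) = Add(b, b) = Mul(2, b))
Add(Mul(a, Pow(Function('m')(138, -71), -1)), Mul(-50106, Pow(-39087, -1))) = Add(Mul(Rational(702, 2303), Pow(Mul(2, 138), -1)), Mul(-50106, Pow(-39087, -1))) = Add(Mul(Rational(702, 2303), Pow(276, -1)), Mul(-50106, Rational(-1, 39087))) = Add(Mul(Rational(702, 2303), Rational(1, 276)), Rational(16702, 13029)) = Add(Rational(117, 105938), Rational(16702, 13029)) = Rational(1770900869, 1380266202)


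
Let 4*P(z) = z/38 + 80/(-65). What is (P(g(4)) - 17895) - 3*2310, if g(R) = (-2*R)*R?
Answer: -6131903/247 ≈ -24826.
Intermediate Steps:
g(R) = -2*R²
P(z) = -4/13 + z/152 (P(z) = (z/38 + 80/(-65))/4 = (z*(1/38) + 80*(-1/65))/4 = (z/38 - 16/13)/4 = (-16/13 + z/38)/4 = -4/13 + z/152)
(P(g(4)) - 17895) - 3*2310 = ((-4/13 + (-2*4²)/152) - 17895) - 3*2310 = ((-4/13 + (-2*16)/152) - 17895) - 6930 = ((-4/13 + (1/152)*(-32)) - 17895) - 6930 = ((-4/13 - 4/19) - 17895) - 6930 = (-128/247 - 17895) - 6930 = -4420193/247 - 6930 = -6131903/247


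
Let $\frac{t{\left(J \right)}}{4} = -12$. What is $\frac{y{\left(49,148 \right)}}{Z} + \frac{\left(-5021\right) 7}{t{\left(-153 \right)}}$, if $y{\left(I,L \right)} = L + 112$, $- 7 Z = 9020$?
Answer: $\frac{15846929}{21648} \approx 732.03$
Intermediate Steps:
$Z = - \frac{9020}{7}$ ($Z = \left(- \frac{1}{7}\right) 9020 = - \frac{9020}{7} \approx -1288.6$)
$t{\left(J \right)} = -48$ ($t{\left(J \right)} = 4 \left(-12\right) = -48$)
$y{\left(I,L \right)} = 112 + L$
$\frac{y{\left(49,148 \right)}}{Z} + \frac{\left(-5021\right) 7}{t{\left(-153 \right)}} = \frac{112 + 148}{- \frac{9020}{7}} + \frac{\left(-5021\right) 7}{-48} = 260 \left(- \frac{7}{9020}\right) - - \frac{35147}{48} = - \frac{91}{451} + \frac{35147}{48} = \frac{15846929}{21648}$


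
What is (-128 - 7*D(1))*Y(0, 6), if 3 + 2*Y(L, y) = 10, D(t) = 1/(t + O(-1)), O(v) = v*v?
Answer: -1841/4 ≈ -460.25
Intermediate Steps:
O(v) = v²
D(t) = 1/(1 + t) (D(t) = 1/(t + (-1)²) = 1/(t + 1) = 1/(1 + t))
Y(L, y) = 7/2 (Y(L, y) = -3/2 + (½)*10 = -3/2 + 5 = 7/2)
(-128 - 7*D(1))*Y(0, 6) = (-128 - 7/(1 + 1))*(7/2) = (-128 - 7/2)*(7/2) = -263/2*7/2 = -1841/4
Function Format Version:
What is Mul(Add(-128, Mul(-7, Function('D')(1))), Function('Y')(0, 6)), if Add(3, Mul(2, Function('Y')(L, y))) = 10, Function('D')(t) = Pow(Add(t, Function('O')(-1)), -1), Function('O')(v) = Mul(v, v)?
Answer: Rational(-1841, 4) ≈ -460.25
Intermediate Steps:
Function('O')(v) = Pow(v, 2)
Function('D')(t) = Pow(Add(1, t), -1) (Function('D')(t) = Pow(Add(t, Pow(-1, 2)), -1) = Pow(Add(t, 1), -1) = Pow(Add(1, t), -1))
Function('Y')(L, y) = Rational(7, 2) (Function('Y')(L, y) = Add(Rational(-3, 2), Mul(Rational(1, 2), 10)) = Add(Rational(-3, 2), 5) = Rational(7, 2))
Mul(Add(-128, Mul(-7, Function('D')(1))), Function('Y')(0, 6)) = Mul(Add(-128, Mul(-7, Pow(Add(1, 1), -1))), Rational(7, 2)) = Mul(Add(-128, Mul(-7, Pow(2, -1))), Rational(7, 2)) = Mul(Add(-128, Mul(-7, Rational(1, 2))), Rational(7, 2)) = Mul(Add(-128, Rational(-7, 2)), Rational(7, 2)) = Mul(Rational(-263, 2), Rational(7, 2)) = Rational(-1841, 4)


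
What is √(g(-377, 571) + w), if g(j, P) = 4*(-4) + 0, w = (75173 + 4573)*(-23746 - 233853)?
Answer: I*√20542489870 ≈ 1.4333e+5*I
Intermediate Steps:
w = -20542489854 (w = 79746*(-257599) = -20542489854)
g(j, P) = -16 (g(j, P) = -16 + 0 = -16)
√(g(-377, 571) + w) = √(-16 - 20542489854) = √(-20542489870) = I*√20542489870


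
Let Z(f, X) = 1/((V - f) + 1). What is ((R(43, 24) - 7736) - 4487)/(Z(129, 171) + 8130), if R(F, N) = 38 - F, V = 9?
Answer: -1455132/967469 ≈ -1.5041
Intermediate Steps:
Z(f, X) = 1/(10 - f) (Z(f, X) = 1/((9 - f) + 1) = 1/(10 - f))
((R(43, 24) - 7736) - 4487)/(Z(129, 171) + 8130) = (((38 - 1*43) - 7736) - 4487)/(1/(10 - 1*129) + 8130) = (((38 - 43) - 7736) - 4487)/(1/(10 - 129) + 8130) = ((-5 - 7736) - 4487)/(1/(-119) + 8130) = (-7741 - 4487)/(-1/119 + 8130) = -12228/967469/119 = -12228*119/967469 = -1455132/967469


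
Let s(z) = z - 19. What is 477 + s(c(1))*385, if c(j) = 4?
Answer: -5298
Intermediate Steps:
s(z) = -19 + z
477 + s(c(1))*385 = 477 + (-19 + 4)*385 = 477 - 15*385 = 477 - 5775 = -5298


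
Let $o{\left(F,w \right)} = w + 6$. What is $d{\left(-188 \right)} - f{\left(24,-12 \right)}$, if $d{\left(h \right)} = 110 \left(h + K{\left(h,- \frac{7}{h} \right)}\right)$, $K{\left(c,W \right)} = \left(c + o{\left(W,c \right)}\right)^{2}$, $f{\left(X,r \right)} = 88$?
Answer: $15038232$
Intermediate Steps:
$o{\left(F,w \right)} = 6 + w$
$K{\left(c,W \right)} = \left(6 + 2 c\right)^{2}$ ($K{\left(c,W \right)} = \left(c + \left(6 + c\right)\right)^{2} = \left(6 + 2 c\right)^{2}$)
$d{\left(h \right)} = 110 h + 440 \left(3 + h\right)^{2}$ ($d{\left(h \right)} = 110 \left(h + 4 \left(3 + h\right)^{2}\right) = 110 h + 440 \left(3 + h\right)^{2}$)
$d{\left(-188 \right)} - f{\left(24,-12 \right)} = \left(110 \left(-188\right) + 440 \left(3 - 188\right)^{2}\right) - 88 = \left(-20680 + 440 \left(-185\right)^{2}\right) - 88 = \left(-20680 + 440 \cdot 34225\right) - 88 = \left(-20680 + 15059000\right) - 88 = 15038320 - 88 = 15038232$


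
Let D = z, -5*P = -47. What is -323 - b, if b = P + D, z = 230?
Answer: -2812/5 ≈ -562.40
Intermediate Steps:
P = 47/5 (P = -⅕*(-47) = 47/5 ≈ 9.4000)
D = 230
b = 1197/5 (b = 47/5 + 230 = 1197/5 ≈ 239.40)
-323 - b = -323 - 1*1197/5 = -323 - 1197/5 = -2812/5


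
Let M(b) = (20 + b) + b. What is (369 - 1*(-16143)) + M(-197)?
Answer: 16138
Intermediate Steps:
M(b) = 20 + 2*b
(369 - 1*(-16143)) + M(-197) = (369 - 1*(-16143)) + (20 + 2*(-197)) = (369 + 16143) + (20 - 394) = 16512 - 374 = 16138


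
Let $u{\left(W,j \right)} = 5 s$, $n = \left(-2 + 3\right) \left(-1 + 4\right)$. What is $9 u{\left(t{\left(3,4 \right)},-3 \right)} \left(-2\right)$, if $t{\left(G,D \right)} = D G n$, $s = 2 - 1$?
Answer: $-90$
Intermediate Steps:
$s = 1$ ($s = 2 - 1 = 1$)
$n = 3$ ($n = 1 \cdot 3 = 3$)
$t{\left(G,D \right)} = 3 D G$ ($t{\left(G,D \right)} = D G 3 = 3 D G$)
$u{\left(W,j \right)} = 5$ ($u{\left(W,j \right)} = 5 \cdot 1 = 5$)
$9 u{\left(t{\left(3,4 \right)},-3 \right)} \left(-2\right) = 9 \cdot 5 \left(-2\right) = 45 \left(-2\right) = -90$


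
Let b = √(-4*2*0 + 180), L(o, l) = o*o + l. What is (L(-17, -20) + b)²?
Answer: 72541 + 3228*√5 ≈ 79759.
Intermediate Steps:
L(o, l) = l + o² (L(o, l) = o² + l = l + o²)
b = 6*√5 (b = √(-8*0 + 180) = √(0 + 180) = √180 = 6*√5 ≈ 13.416)
(L(-17, -20) + b)² = ((-20 + (-17)²) + 6*√5)² = ((-20 + 289) + 6*√5)² = (269 + 6*√5)²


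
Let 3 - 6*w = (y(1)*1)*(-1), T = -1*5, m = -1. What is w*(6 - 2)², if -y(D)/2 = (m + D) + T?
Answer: 104/3 ≈ 34.667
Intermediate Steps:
T = -5
y(D) = 12 - 2*D (y(D) = -2*((-1 + D) - 5) = -2*(-6 + D) = 12 - 2*D)
w = 13/6 (w = ½ - (12 - 2*1)*1*(-1)/6 = ½ - (12 - 2)*1*(-1)/6 = ½ - 10*1*(-1)/6 = ½ - 5*(-1)/3 = ½ - ⅙*(-10) = ½ + 5/3 = 13/6 ≈ 2.1667)
w*(6 - 2)² = 13*(6 - 2)²/6 = (13/6)*4² = (13/6)*16 = 104/3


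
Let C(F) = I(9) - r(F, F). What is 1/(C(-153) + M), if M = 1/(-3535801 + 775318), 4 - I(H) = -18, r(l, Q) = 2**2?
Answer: 2760483/49688693 ≈ 0.055556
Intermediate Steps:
r(l, Q) = 4
I(H) = 22 (I(H) = 4 - 1*(-18) = 4 + 18 = 22)
C(F) = 18 (C(F) = 22 - 1*4 = 22 - 4 = 18)
M = -1/2760483 (M = 1/(-2760483) = -1/2760483 ≈ -3.6226e-7)
1/(C(-153) + M) = 1/(18 - 1/2760483) = 1/(49688693/2760483) = 2760483/49688693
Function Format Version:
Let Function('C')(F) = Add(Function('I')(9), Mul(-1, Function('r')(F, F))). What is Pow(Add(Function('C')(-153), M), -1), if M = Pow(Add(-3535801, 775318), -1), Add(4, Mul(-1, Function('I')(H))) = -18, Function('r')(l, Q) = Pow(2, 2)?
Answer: Rational(2760483, 49688693) ≈ 0.055556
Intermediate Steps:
Function('r')(l, Q) = 4
Function('I')(H) = 22 (Function('I')(H) = Add(4, Mul(-1, -18)) = Add(4, 18) = 22)
Function('C')(F) = 18 (Function('C')(F) = Add(22, Mul(-1, 4)) = Add(22, -4) = 18)
M = Rational(-1, 2760483) (M = Pow(-2760483, -1) = Rational(-1, 2760483) ≈ -3.6226e-7)
Pow(Add(Function('C')(-153), M), -1) = Pow(Add(18, Rational(-1, 2760483)), -1) = Pow(Rational(49688693, 2760483), -1) = Rational(2760483, 49688693)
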